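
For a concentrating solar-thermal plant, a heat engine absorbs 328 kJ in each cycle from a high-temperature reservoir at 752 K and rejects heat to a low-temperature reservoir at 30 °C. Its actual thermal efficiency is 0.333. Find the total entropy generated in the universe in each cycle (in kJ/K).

T_C = 30 °C → 30 + 273.15 = 303.15 K.
W = η·Q_H = 0.333 × 328 = 109.2 kJ, so Q_C = Q_H − W = 218.8 kJ.
Entropy balance on the reservoirs: −Q_H/T_H = -0.4362 kJ/K, +Q_C/T_C = 0.7217 kJ/K.
ΔS_univ = −Q_H/T_H + Q_C/T_C = 0.286 kJ/K (> 0, since η = 0.333 < η_Carnot = 0.597).

ΔS_univ ≈ 0.286 kJ/K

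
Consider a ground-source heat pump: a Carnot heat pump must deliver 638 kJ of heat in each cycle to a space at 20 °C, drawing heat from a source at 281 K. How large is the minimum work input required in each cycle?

W_in ≈ 26.4 kJ

T_H = 20 °C → 20 + 273.15 = 293.15 K.
COP_HP = T_H/(T_H − T_C) = 293.15/12.15 = 24.1276.
W = Q_H/COP_HP = 638/24.1276 = 26.4 kJ.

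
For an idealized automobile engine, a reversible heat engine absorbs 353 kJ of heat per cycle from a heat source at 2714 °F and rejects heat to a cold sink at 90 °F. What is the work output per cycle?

W ≈ 292 kJ

T_H = 2714 °F → (2714 − 32) × 5/9 = 1490.00 °C = 1763.15 K.
T_C = 90 °F → (90 − 32) × 5/9 = 32.22 °C = 305.37 K.
The Carnot efficiency is η = 1 − T_C/T_H = 1 − 305.37/1763.15 = 0.8268.
W = η·Q_H = 0.8268 × 353 = 292 kJ.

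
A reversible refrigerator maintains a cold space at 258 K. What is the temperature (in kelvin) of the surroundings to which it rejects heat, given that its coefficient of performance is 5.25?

COP_R = T_C/(T_H − T_C) ⇒ T_H = T_C·(1 + 1/COP_R) = 258.00 × (1 + 1/5.25) = 307 K.

T_H ≈ 307 K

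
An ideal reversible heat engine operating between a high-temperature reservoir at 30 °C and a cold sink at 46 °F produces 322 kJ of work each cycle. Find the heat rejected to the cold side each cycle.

T_H = 30 °C → 30 + 273.15 = 303.15 K.
T_C = 46 °F → (46 − 32) × 5/9 = 7.78 °C = 280.93 K.
For a reversible engine, η = 1 − T_C/T_H = 1 − 280.93/303.15 = 0.0733.
Since Q_C/Q_H = T_C/T_H and Q_H = W/η, Q_C = W·T_C/(T_H − T_C) = 322 × 280.93/22.22 = 4070 kJ.

Q_C ≈ 4070 kJ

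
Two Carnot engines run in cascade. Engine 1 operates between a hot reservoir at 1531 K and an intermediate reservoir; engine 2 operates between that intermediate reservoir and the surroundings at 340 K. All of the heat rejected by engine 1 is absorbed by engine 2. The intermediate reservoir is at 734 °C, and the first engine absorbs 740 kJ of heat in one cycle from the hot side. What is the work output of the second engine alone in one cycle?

T_m = 734 °C → 734 + 273.15 = 1007.15 K.
Heat entering the second stage: Q_m = Q_H·(T_m/T_H) = 740 × 1007.15/1531.00 = 487 kJ.
Second-stage efficiency η₂ = 1 − T_C/T_m = 1 − 340.00/1007.15 = 0.6624, so W₂ = η₂·Q_m = 322 kJ.

W₂ ≈ 322 kJ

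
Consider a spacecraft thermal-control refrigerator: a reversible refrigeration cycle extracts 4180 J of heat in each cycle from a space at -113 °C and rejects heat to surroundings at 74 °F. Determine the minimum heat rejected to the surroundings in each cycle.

T_H = 74 °F → (74 − 32) × 5/9 = 23.33 °C = 296.48 K.
T_C = -113 °C → -113 + 273.15 = 160.15 K.
For a reversible cycle Q_H/Q_C = T_H/T_C, so Q_H = Q_C·T_H/T_C = 4180 × 296.48/160.15 = 7738 J.

Q_H ≈ 7738 J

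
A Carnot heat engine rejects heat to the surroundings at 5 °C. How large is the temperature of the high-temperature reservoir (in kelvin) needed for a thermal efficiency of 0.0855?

T_H ≈ 304.2 K

T_C = 5 °C → 5 + 273.15 = 278.15 K.
From η = 1 − T_C/T_H, solving for T_H gives T_H = T_C/(1 − η) = 278.15/(1 − 0.0855) = 304.2 K.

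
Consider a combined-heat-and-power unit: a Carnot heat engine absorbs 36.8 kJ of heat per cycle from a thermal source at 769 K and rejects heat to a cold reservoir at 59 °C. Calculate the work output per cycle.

T_C = 59 °C → 59 + 273.15 = 332.15 K.
The Carnot efficiency is η = 1 − T_C/T_H = 1 − 332.15/769.00 = 0.5681.
W = η·Q_H = 0.5681 × 36.8 = 20.91 kJ.

W ≈ 20.91 kJ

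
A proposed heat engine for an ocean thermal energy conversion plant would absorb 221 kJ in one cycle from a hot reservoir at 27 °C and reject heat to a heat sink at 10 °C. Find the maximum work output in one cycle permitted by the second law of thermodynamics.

W_max ≈ 12.52 kJ

T_H = 27 °C → 27 + 273.15 = 300.15 K.
T_C = 10 °C → 10 + 273.15 = 283.15 K.
The second-law ceiling is the Carnot efficiency, η_max = 1 − T_C/T_H = 1 − 283.15/300.15 = 0.0566.
W_max = η_max · Q_H = 0.0566 × 221 = 12.52 kJ.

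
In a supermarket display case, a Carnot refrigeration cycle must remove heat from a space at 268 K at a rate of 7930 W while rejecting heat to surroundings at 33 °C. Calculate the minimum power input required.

T_H = 33 °C → 33 + 273.15 = 306.15 K.
Carnot COP: COP_R = T_C/(T_H − T_C) = 268.00/38.15 = 7.0249.
W = Q_C/COP_R = 7930/7.0249 = 1130 W.

Ẇ_in ≈ 1130 W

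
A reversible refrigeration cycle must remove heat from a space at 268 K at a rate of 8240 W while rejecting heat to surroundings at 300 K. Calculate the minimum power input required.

Carnot COP: COP_R = T_C/(T_H − T_C) = 268.00/32.00 = 8.3750.
W = Q_C/COP_R = 8240/8.3750 = 984 W.

Ẇ_in ≈ 984 W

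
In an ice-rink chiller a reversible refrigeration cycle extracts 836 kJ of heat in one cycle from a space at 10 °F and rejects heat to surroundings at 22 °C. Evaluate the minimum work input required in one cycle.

T_H = 22 °C → 22 + 273.15 = 295.15 K.
T_C = 10 °F → (10 − 32) × 5/9 = -12.22 °C = 260.93 K.
The reversible coefficient of performance is COP_R = T_C/(T_H − T_C) = 260.93/34.22 = 7.6245.
W = Q_C/COP_R = 836/7.6245 = 110 kJ.

W_in ≈ 110 kJ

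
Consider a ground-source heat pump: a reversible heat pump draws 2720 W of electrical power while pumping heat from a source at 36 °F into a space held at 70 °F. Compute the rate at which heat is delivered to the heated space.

Q̇_H ≈ 42400 W

T_H = 70 °F → (70 − 32) × 5/9 = 21.11 °C = 294.26 K.
T_C = 36 °F → (36 − 32) × 5/9 = 2.22 °C = 275.37 K.
COP_HP = T_H/(T_H − T_C) = 294.26/18.89 = 15.5785.
Q_H = COP_HP · W = 15.5785 × 2720 = 42400 W.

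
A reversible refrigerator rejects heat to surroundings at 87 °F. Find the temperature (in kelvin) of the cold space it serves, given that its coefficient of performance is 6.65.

T_C ≈ 264.0 K

T_H = 87 °F → (87 − 32) × 5/9 = 30.56 °C = 303.71 K.
COP_R = T_C/(T_H − T_C) ⇒ T_C = T_H·COP_R/(1 + COP_R) = 303.71 × 6.65/(1 + 6.65) = 264.0 K.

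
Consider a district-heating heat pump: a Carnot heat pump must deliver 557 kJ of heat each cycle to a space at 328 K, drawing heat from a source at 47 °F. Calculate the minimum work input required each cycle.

W_in ≈ 79.0 kJ

T_C = 47 °F → (47 − 32) × 5/9 = 8.33 °C = 281.48 K.
Reversible heating COP: COP_HP = T_H/(T_H − T_C) = 328.00/46.52 = 7.0512.
W = Q_H/COP_HP = 557/7.0512 = 79.0 kJ.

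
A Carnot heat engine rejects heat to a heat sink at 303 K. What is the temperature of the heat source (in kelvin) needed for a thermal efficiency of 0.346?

T_H ≈ 463.3 K

From η = 1 − T_C/T_H, solving for T_H gives T_H = T_C/(1 − η) = 303.00/(1 − 0.346) = 463.3 K.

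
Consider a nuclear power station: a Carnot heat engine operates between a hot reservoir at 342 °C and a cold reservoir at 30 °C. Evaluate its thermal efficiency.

T_H = 342 °C → 342 + 273.15 = 615.15 K.
T_C = 30 °C → 30 + 273.15 = 303.15 K.
η_rev = 1 − T_C/T_H = 1 − 303.15/615.15 = 0.5072.

η ≈ 0.5072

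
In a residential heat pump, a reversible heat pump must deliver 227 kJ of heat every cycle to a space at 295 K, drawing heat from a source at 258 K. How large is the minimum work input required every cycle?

The Carnot heat-pump COP is COP_HP = T_H/(T_H − T_C) = 295.00/37.00 = 7.9730.
W = Q_H/COP_HP = 227/7.9730 = 28.5 kJ.

W_in ≈ 28.5 kJ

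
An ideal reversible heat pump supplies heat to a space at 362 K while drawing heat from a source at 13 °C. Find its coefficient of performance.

T_C = 13 °C → 13 + 273.15 = 286.15 K.
The Carnot heat-pump COP is COP_HP = T_H/(T_H − T_C) = 362.00/(362.00 − 286.15) = 4.77.

COP_HP ≈ 4.77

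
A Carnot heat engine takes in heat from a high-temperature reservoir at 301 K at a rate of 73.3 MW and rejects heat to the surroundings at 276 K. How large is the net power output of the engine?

η_rev = 1 − T_C/T_H = 1 − 276.00/301.00 = 0.0831.
W = η·Q_H = 0.0831 × 73.3 = 6.088 MW.

Ẇ ≈ 6.088 MW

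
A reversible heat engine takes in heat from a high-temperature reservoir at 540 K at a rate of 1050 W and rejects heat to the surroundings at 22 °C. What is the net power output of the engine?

Ẇ ≈ 476 W

T_C = 22 °C → 22 + 273.15 = 295.15 K.
Since the cycle is reversible, η = 1 − T_C/T_H = 1 − 295.15/540.00 = 0.4534.
W = η·Q_H = 0.4534 × 1050 = 476 W.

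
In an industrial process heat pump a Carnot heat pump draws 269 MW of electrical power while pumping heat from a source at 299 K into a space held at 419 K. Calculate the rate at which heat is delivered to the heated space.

Q̇_H ≈ 939 MW

COP_HP = T_H/(T_H − T_C) = 419.00/120.00 = 3.4917.
Q_H = COP_HP · W = 3.4917 × 269 = 939 MW.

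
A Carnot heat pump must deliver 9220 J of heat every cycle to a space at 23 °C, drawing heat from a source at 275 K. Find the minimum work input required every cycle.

T_H = 23 °C → 23 + 273.15 = 296.15 K.
For a reversible heat pump, COP_HP = T_H/(T_H − T_C) = 296.15/21.15 = 14.0024.
W = Q_H/COP_HP = 9220/14.0024 = 658.5 J.

W_in ≈ 658.5 J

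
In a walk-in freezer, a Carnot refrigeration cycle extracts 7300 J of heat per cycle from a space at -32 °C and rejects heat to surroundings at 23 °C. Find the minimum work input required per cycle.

T_H = 23 °C → 23 + 273.15 = 296.15 K.
T_C = -32 °C → -32 + 273.15 = 241.15 K.
The reversible coefficient of performance is COP_R = T_C/(T_H − T_C) = 241.15/55.00 = 4.3845.
W = Q_C/COP_R = 7300/4.3845 = 1665 J.

W_in ≈ 1665 J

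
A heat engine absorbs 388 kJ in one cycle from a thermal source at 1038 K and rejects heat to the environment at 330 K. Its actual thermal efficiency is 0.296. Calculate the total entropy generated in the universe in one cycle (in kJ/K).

W = η·Q_H = 0.296 × 388 = 114.8 kJ, so Q_C = Q_H − W = 273.2 kJ.
The hot reservoir loses entropy Q_H/T_H = 388/1038.00 = 0.3738 kJ/K; the cold reservoir gains Q_C/T_C = 273.2/330.00 = 0.8277 kJ/K.
ΔS_univ = −Q_H/T_H + Q_C/T_C = 0.454 kJ/K (> 0, since η = 0.296 < η_Carnot = 0.682).

ΔS_univ ≈ 0.454 kJ/K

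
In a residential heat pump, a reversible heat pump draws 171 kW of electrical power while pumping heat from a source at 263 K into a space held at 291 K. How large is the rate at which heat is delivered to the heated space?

COP_HP = T_H/(T_H − T_C) = 291.00/28.00 = 10.3929.
Q_H = COP_HP · W = 10.3929 × 171 = 1780 kW.

Q̇_H ≈ 1780 kW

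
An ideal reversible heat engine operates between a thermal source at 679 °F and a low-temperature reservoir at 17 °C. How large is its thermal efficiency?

T_H = 679 °F → (679 − 32) × 5/9 = 359.44 °C = 632.59 K.
T_C = 17 °C → 17 + 273.15 = 290.15 K.
For a reversible engine, η = 1 − T_C/T_H = 1 − 290.15/632.59 = 0.541.

η ≈ 0.541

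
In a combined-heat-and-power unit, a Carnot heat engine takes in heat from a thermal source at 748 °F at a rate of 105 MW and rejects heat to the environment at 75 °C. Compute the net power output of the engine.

T_H = 748 °F → (748 − 32) × 5/9 = 397.78 °C = 670.93 K.
T_C = 75 °C → 75 + 273.15 = 348.15 K.
Carnot efficiency: η = 1 − T_C/T_H = 1 − 348.15/670.93 = 0.4811.
W = η·Q_H = 0.4811 × 105 = 50.5 MW.

Ẇ ≈ 50.5 MW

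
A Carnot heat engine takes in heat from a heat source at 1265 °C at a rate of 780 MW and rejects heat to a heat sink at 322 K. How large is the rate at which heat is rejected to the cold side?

T_H = 1265 °C → 1265 + 273.15 = 1538.15 K.
Since the cycle is reversible, η = 1 − T_C/T_H = 1 − 322.00/1538.15 = 0.7907.
For a reversible cycle Q_C/Q_H = T_C/T_H, so Q_C = 780 × 322.00/1538.15 = 163.3 MW.

Q̇_C ≈ 163.3 MW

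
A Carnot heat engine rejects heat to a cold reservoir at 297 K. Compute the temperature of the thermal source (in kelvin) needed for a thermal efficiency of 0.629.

T_H ≈ 801 K

From η = 1 − T_C/T_H, solving for T_H gives T_H = T_C/(1 − η) = 297.00/(1 − 0.629) = 801 K.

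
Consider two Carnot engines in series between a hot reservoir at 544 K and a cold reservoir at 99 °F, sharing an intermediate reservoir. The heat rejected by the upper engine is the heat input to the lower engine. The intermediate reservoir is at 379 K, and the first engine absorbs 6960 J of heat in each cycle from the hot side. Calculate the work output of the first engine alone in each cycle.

W₁ ≈ 2110 J

T_C = 99 °F → (99 − 32) × 5/9 = 37.22 °C = 310.37 K.
First-stage efficiency η₁ = 1 − T_m/T_H = 1 − 379.00/544.00 = 0.3033.
W₁ = η₁·Q_H = 0.3033 × 6960 = 2110 J.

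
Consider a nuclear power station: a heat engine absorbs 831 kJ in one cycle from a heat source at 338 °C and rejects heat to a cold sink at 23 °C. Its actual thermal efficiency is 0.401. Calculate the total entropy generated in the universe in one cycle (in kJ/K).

T_H = 338 °C → 338 + 273.15 = 611.15 K.
T_C = 23 °C → 23 + 273.15 = 296.15 K.
W = η·Q_H = 0.401 × 831 = 333.2 kJ, so Q_C = Q_H − W = 497.8 kJ.
Reservoir entropy changes: ΔS_H = −Q_H/T_H = −831/611.15 = -1.360 kJ/K and ΔS_C = +Q_C/T_C = 497.8/296.15 = 1.681 kJ/K.
ΔS_univ = −Q_H/T_H + Q_C/T_C = 0.321 kJ/K (> 0, since η = 0.401 < η_Carnot = 0.515).

ΔS_univ ≈ 0.321 kJ/K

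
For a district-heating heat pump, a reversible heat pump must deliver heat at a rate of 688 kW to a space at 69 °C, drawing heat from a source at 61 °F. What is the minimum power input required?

T_H = 69 °C → 69 + 273.15 = 342.15 K.
T_C = 61 °F → (61 − 32) × 5/9 = 16.11 °C = 289.26 K.
For a reversible heat pump, COP_HP = T_H/(T_H − T_C) = 342.15/52.89 = 6.4692.
W = Q_H/COP_HP = 688/6.4692 = 106 kW.

Ẇ_in ≈ 106 kW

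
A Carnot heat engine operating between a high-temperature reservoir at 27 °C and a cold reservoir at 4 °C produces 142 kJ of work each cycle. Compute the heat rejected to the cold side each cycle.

T_H = 27 °C → 27 + 273.15 = 300.15 K.
T_C = 4 °C → 4 + 273.15 = 277.15 K.
The Carnot efficiency is η = 1 − T_C/T_H = 1 − 277.15/300.15 = 0.0766.
Since Q_C/Q_H = T_C/T_H and Q_H = W/η, Q_C = W·T_C/(T_H − T_C) = 142 × 277.15/23.00 = 1710 kJ.

Q_C ≈ 1710 kJ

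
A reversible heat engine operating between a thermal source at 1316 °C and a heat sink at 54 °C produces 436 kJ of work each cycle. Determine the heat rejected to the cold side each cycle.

T_H = 1316 °C → 1316 + 273.15 = 1589.15 K.
T_C = 54 °C → 54 + 273.15 = 327.15 K.
For a reversible engine, η = 1 − T_C/T_H = 1 − 327.15/1589.15 = 0.7941.
Since Q_C/Q_H = T_C/T_H and Q_H = W/η, Q_C = W·T_C/(T_H − T_C) = 436 × 327.15/1262.00 = 113 kJ.

Q_C ≈ 113 kJ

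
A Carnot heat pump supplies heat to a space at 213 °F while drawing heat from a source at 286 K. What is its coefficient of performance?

COP_HP ≈ 4.26

T_H = 213 °F → (213 − 32) × 5/9 = 100.56 °C = 373.71 K.
COP_HP = T_H/(T_H − T_C) = 373.71/(373.71 − 286.00) = 4.26.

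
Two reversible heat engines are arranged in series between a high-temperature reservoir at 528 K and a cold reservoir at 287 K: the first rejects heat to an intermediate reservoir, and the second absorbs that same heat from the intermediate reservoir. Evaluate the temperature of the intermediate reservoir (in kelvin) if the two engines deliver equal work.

For reversible stages Q_m = Q_H·(T_m/T_H). Setting W₁ = Q_H(1 − T_m/T_H) equal to W₂ = Q_m(1 − T_C/T_m) = Q_H·(T_m − T_C)/T_H gives T_H − T_m = T_m − T_C, so T_m = (T_H + T_C)/2 = (528.00 + 287.00)/2 = 407.5 K.

T_m ≈ 407.5 K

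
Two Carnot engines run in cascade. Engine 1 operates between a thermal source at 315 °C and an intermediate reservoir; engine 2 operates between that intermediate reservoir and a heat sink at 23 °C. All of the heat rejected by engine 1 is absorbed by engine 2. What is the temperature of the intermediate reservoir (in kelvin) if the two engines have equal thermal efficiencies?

T_m ≈ 417 K

T_H = 315 °C → 315 + 273.15 = 588.15 K.
T_C = 23 °C → 23 + 273.15 = 296.15 K.
Equal efficiencies require 1 − T_m/T_H = 1 − T_C/T_m, i.e. T_m/T_H = T_C/T_m, so T_m = √(T_H·T_C) = √(588.15 × 296.15) = 417 K.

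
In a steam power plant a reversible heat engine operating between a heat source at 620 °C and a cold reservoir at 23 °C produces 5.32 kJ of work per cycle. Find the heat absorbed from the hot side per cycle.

Q_H ≈ 7.96 kJ

T_H = 620 °C → 620 + 273.15 = 893.15 K.
T_C = 23 °C → 23 + 273.15 = 296.15 K.
For a reversible engine, η = 1 − T_C/T_H = 1 − 296.15/893.15 = 0.6684.
Q_H = W/η = 5.32/0.6684 = 7.96 kJ.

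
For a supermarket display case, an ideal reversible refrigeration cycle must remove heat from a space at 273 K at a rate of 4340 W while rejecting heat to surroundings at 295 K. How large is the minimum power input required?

Ẇ_in ≈ 350 W

COP_R = T_C/(T_H − T_C) = 273.00/22.00 = 12.4091.
W = Q_C/COP_R = 4340/12.4091 = 350 W.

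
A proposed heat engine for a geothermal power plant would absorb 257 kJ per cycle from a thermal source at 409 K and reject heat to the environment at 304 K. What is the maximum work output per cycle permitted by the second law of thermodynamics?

By the Carnot theorem, η_max = 1 − T_C/T_H = 1 − 304.00/409.00 = 0.2567.
W_max = η_max · Q_H = 0.2567 × 257 = 66.0 kJ.

W_max ≈ 66.0 kJ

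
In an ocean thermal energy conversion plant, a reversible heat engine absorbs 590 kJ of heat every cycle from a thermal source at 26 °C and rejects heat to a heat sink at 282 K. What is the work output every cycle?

T_H = 26 °C → 26 + 273.15 = 299.15 K.
η_rev = 1 − T_C/T_H = 1 − 282.00/299.15 = 0.0573.
W = η·Q_H = 0.0573 × 590 = 33.8 kJ.

W ≈ 33.8 kJ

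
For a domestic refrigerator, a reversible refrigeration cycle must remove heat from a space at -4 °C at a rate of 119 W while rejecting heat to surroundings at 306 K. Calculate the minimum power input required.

T_C = -4 °C → -4 + 273.15 = 269.15 K.
Carnot COP: COP_R = T_C/(T_H − T_C) = 269.15/36.85 = 7.3039.
W = Q_C/COP_R = 119/7.3039 = 16.29 W.

Ẇ_in ≈ 16.29 W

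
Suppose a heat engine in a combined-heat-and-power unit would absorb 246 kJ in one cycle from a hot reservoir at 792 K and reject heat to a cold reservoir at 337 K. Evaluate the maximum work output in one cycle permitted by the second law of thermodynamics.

The second-law ceiling is the Carnot efficiency, η_max = 1 − T_C/T_H = 1 − 337.00/792.00 = 0.5745.
W_max = η_max · Q_H = 0.5745 × 246 = 141 kJ.

W_max ≈ 141 kJ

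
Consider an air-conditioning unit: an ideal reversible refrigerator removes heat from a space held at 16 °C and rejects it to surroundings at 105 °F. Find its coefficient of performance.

COP_R ≈ 11.8

T_H = 105 °F → (105 − 32) × 5/9 = 40.56 °C = 313.71 K.
T_C = 16 °C → 16 + 273.15 = 289.15 K.
The reversible coefficient of performance is COP_R = T_C/(T_H − T_C) = 289.15/(313.71 − 289.15) = 11.8.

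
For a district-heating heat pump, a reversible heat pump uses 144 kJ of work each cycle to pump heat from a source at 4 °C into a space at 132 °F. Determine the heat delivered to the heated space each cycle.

T_H = 132 °F → (132 − 32) × 5/9 = 55.56 °C = 328.71 K.
T_C = 4 °C → 4 + 273.15 = 277.15 K.
COP_HP = T_H/(T_H − T_C) = 328.71/51.56 = 6.3758.
Q_H = COP_HP · W = 6.3758 × 144 = 918.1 kJ.

Q_H ≈ 918.1 kJ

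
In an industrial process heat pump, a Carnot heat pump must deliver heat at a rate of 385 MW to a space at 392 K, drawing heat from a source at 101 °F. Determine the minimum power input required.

T_C = 101 °F → (101 − 32) × 5/9 = 38.33 °C = 311.48 K.
The Carnot heat-pump COP is COP_HP = T_H/(T_H − T_C) = 392.00/80.52 = 4.8686.
W = Q_H/COP_HP = 385/4.8686 = 79.1 MW.

Ẇ_in ≈ 79.1 MW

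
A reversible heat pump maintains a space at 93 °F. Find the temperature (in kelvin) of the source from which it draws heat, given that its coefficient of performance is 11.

T_C ≈ 279 K

T_H = 93 °F → (93 − 32) × 5/9 = 33.89 °C = 307.04 K.
COP_HP = T_H/(T_H − T_C) ⇒ T_C = T_H·(COP_HP − 1)/COP_HP = 307.04 × (11 − 1)/11 = 279 K.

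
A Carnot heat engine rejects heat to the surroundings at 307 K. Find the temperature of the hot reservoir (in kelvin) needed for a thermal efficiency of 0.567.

T_H ≈ 709.0 K

From η = 1 − T_C/T_H, solving for T_H gives T_H = T_C/(1 − η) = 307.00/(1 − 0.567) = 709.0 K.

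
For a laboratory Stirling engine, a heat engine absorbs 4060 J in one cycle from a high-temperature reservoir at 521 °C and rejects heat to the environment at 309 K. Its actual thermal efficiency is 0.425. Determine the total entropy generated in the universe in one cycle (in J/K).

T_H = 521 °C → 521 + 273.15 = 794.15 K.
W = η·Q_H = 0.425 × 4060 = 1726 J, so Q_C = Q_H − W = 2334 J.
Reservoir entropy changes: ΔS_H = −Q_H/T_H = −4060/794.15 = -5.112 J/K and ΔS_C = +Q_C/T_C = 2334/309.00 = 7.555 J/K.
ΔS_univ = −Q_H/T_H + Q_C/T_C = 2.44 J/K (> 0, since η = 0.425 < η_Carnot = 0.611).

ΔS_univ ≈ 2.44 J/K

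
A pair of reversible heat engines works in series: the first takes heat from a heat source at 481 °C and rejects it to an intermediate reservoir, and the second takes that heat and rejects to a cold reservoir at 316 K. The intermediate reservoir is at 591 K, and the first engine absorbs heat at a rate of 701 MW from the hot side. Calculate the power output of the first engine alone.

T_H = 481 °C → 481 + 273.15 = 754.15 K.
First-stage efficiency η₁ = 1 − T_m/T_H = 1 − 591.00/754.15 = 0.2163.
W₁ = η₁·Q_H = 0.2163 × 701 = 151.7 MW.

Ẇ₁ ≈ 151.7 MW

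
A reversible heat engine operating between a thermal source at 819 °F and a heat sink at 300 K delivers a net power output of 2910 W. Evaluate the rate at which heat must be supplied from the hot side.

Q̇_H ≈ 5040 W

T_H = 819 °F → (819 − 32) × 5/9 = 437.22 °C = 710.37 K.
Carnot efficiency: η = 1 − T_C/T_H = 1 − 300.00/710.37 = 0.5777.
Q_H = W/η = 2910/0.5777 = 5040 W.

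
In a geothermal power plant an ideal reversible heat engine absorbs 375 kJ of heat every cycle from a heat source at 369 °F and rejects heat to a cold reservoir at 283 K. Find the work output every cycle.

T_H = 369 °F → (369 − 32) × 5/9 = 187.22 °C = 460.37 K.
Carnot efficiency: η = 1 − T_C/T_H = 1 − 283.00/460.37 = 0.3853.
W = η·Q_H = 0.3853 × 375 = 144.5 kJ.

W ≈ 144.5 kJ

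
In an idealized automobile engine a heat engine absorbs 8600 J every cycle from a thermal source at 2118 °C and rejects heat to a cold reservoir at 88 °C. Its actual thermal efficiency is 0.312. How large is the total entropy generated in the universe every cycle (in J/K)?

ΔS_univ ≈ 12.8 J/K

T_H = 2118 °C → 2118 + 273.15 = 2391.15 K.
T_C = 88 °C → 88 + 273.15 = 361.15 K.
W = η·Q_H = 0.312 × 8600 = 2683 J, so Q_C = Q_H − W = 5917 J.
The hot reservoir loses entropy Q_H/T_H = 8600/2391.15 = 3.597 J/K; the cold reservoir gains Q_C/T_C = 5917/361.15 = 16.38 J/K.
ΔS_univ = −Q_H/T_H + Q_C/T_C = 12.8 J/K (> 0, since η = 0.312 < η_Carnot = 0.849).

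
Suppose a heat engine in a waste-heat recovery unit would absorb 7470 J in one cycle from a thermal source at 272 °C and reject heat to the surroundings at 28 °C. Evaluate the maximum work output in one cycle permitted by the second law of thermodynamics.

W_max ≈ 3340 J

T_H = 272 °C → 272 + 273.15 = 545.15 K.
T_C = 28 °C → 28 + 273.15 = 301.15 K.
By the Carnot theorem, η_max = 1 − T_C/T_H = 1 − 301.15/545.15 = 0.4476.
W_max = η_max · Q_H = 0.4476 × 7470 = 3340 J.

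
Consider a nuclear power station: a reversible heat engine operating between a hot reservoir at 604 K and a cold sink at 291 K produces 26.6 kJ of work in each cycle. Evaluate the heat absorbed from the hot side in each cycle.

Since the cycle is reversible, η = 1 − T_C/T_H = 1 − 291.00/604.00 = 0.5182.
Q_H = W/η = 26.6/0.5182 = 51.3 kJ.

Q_H ≈ 51.3 kJ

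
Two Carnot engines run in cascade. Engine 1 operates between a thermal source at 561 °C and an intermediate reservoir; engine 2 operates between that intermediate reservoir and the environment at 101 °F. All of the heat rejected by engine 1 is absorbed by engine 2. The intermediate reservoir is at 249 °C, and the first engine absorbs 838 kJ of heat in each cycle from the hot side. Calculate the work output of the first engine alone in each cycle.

W₁ ≈ 313 kJ

T_H = 561 °C → 561 + 273.15 = 834.15 K.
T_C = 101 °F → (101 − 32) × 5/9 = 38.33 °C = 311.48 K.
T_m = 249 °C → 249 + 273.15 = 522.15 K.
First-stage efficiency η₁ = 1 − T_m/T_H = 1 − 522.15/834.15 = 0.3740.
W₁ = η₁·Q_H = 0.3740 × 838 = 313 kJ.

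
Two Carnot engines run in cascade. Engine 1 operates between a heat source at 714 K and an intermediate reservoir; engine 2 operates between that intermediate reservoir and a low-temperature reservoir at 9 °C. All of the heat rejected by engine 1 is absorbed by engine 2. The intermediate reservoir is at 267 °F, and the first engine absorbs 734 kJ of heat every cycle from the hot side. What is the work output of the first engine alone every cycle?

T_C = 9 °C → 9 + 273.15 = 282.15 K.
T_m = 267 °F → (267 − 32) × 5/9 = 130.56 °C = 403.71 K.
First-stage efficiency η₁ = 1 − T_m/T_H = 1 − 403.71/714.00 = 0.4346.
W₁ = η₁·Q_H = 0.4346 × 734 = 319.0 kJ.

W₁ ≈ 319.0 kJ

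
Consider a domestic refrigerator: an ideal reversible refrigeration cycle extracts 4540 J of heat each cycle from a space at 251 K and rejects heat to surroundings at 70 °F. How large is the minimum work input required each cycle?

W_in ≈ 782 J

T_H = 70 °F → (70 − 32) × 5/9 = 21.11 °C = 294.26 K.
The reversible coefficient of performance is COP_R = T_C/(T_H − T_C) = 251.00/43.26 = 5.8020.
W = Q_C/COP_R = 4540/5.8020 = 782 J.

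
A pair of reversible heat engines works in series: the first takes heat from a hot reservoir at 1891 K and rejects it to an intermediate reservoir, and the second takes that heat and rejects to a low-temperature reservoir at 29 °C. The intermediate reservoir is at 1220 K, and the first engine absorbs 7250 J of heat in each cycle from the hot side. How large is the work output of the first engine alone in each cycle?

W₁ ≈ 2570 J

T_C = 29 °C → 29 + 273.15 = 302.15 K.
First-stage efficiency η₁ = 1 − T_m/T_H = 1 − 1220.00/1891.00 = 0.3548.
W₁ = η₁·Q_H = 0.3548 × 7250 = 2570 J.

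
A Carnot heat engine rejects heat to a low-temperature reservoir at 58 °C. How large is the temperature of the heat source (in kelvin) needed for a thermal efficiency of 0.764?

T_C = 58 °C → 58 + 273.15 = 331.15 K.
From η = 1 − T_C/T_H, solving for T_H gives T_H = T_C/(1 − η) = 331.15/(1 − 0.764) = 1400 K.

T_H ≈ 1400 K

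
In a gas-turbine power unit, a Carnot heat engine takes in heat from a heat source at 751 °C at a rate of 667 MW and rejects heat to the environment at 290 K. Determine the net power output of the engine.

T_H = 751 °C → 751 + 273.15 = 1024.15 K.
η_rev = 1 − T_C/T_H = 1 − 290.00/1024.15 = 0.7168.
W = η·Q_H = 0.7168 × 667 = 478.1 MW.

Ẇ ≈ 478.1 MW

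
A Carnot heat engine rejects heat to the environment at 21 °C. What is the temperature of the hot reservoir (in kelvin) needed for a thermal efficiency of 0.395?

T_C = 21 °C → 21 + 273.15 = 294.15 K.
From η = 1 − T_C/T_H, solving for T_H gives T_H = T_C/(1 − η) = 294.15/(1 − 0.395) = 486.2 K.

T_H ≈ 486.2 K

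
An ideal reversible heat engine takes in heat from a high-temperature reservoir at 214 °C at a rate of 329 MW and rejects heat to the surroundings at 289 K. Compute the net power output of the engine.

T_H = 214 °C → 214 + 273.15 = 487.15 K.
The Carnot efficiency is η = 1 − T_C/T_H = 1 − 289.00/487.15 = 0.4068.
W = η·Q_H = 0.4068 × 329 = 133.8 MW.

Ẇ ≈ 133.8 MW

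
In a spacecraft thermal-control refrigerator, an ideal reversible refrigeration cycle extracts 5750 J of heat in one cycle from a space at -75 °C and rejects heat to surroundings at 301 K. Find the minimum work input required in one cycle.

W_in ≈ 2985 J

T_C = -75 °C → -75 + 273.15 = 198.15 K.
COP_R = T_C/(T_H − T_C) = 198.15/102.85 = 1.9266.
W = Q_C/COP_R = 5750/1.9266 = 2985 J.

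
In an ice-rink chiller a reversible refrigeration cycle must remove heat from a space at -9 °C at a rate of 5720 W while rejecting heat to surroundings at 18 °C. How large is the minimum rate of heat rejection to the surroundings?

T_H = 18 °C → 18 + 273.15 = 291.15 K.
T_C = -9 °C → -9 + 273.15 = 264.15 K.
For a reversible cycle Q_H/Q_C = T_H/T_C, so Q_H = Q_C·T_H/T_C = 5720 × 291.15/264.15 = 6305 W.

Q̇_H ≈ 6305 W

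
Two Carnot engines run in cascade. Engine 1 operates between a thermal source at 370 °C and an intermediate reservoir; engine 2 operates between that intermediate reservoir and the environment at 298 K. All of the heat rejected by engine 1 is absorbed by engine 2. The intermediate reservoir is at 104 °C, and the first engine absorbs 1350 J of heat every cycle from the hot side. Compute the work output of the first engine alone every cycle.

T_H = 370 °C → 370 + 273.15 = 643.15 K.
T_m = 104 °C → 104 + 273.15 = 377.15 K.
First-stage efficiency η₁ = 1 − T_m/T_H = 1 − 377.15/643.15 = 0.4136.
W₁ = η₁·Q_H = 0.4136 × 1350 = 558 J.

W₁ ≈ 558 J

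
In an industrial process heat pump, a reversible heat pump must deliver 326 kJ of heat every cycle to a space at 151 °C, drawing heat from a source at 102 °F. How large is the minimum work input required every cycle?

W_in ≈ 86.2 kJ

T_H = 151 °C → 151 + 273.15 = 424.15 K.
T_C = 102 °F → (102 − 32) × 5/9 = 38.89 °C = 312.04 K.
For a reversible heat pump, COP_HP = T_H/(T_H − T_C) = 424.15/112.11 = 3.7833.
W = Q_H/COP_HP = 326/3.7833 = 86.2 kJ.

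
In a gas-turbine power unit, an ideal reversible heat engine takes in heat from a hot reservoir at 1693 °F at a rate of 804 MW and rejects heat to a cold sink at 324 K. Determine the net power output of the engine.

Ẇ ≈ 586.2 MW

T_H = 1693 °F → (1693 − 32) × 5/9 = 922.78 °C = 1195.93 K.
Carnot efficiency: η = 1 − T_C/T_H = 1 − 324.00/1195.93 = 0.7291.
W = η·Q_H = 0.7291 × 804 = 586.2 MW.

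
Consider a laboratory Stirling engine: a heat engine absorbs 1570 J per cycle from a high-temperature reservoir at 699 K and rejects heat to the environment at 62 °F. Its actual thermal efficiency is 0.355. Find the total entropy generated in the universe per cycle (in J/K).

ΔS_univ ≈ 1.25 J/K

T_C = 62 °F → (62 − 32) × 5/9 = 16.67 °C = 289.82 K.
W = η·Q_H = 0.355 × 1570 = 557.4 J, so Q_C = Q_H − W = 1013 J.
Entropy balance on the reservoirs: −Q_H/T_H = -2.246 J/K, +Q_C/T_C = 3.494 J/K.
ΔS_univ = −Q_H/T_H + Q_C/T_C = 1.25 J/K (> 0, since η = 0.355 < η_Carnot = 0.585).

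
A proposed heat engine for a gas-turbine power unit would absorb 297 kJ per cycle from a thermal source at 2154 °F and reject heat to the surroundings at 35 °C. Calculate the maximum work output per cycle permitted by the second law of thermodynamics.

T_H = 2154 °F → (2154 − 32) × 5/9 = 1178.89 °C = 1452.04 K.
T_C = 35 °C → 35 + 273.15 = 308.15 K.
The second-law ceiling is the Carnot efficiency, η_max = 1 − T_C/T_H = 1 − 308.15/1452.04 = 0.7878.
W_max = η_max · Q_H = 0.7878 × 297 = 234.0 kJ.

W_max ≈ 234.0 kJ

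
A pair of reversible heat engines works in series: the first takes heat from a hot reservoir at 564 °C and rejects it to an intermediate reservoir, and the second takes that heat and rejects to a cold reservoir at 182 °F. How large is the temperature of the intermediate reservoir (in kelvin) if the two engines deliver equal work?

T_m ≈ 597 K

T_H = 564 °C → 564 + 273.15 = 837.15 K.
T_C = 182 °F → (182 − 32) × 5/9 = 83.33 °C = 356.48 K.
For reversible stages Q_m = Q_H·(T_m/T_H). Setting W₁ = Q_H(1 − T_m/T_H) equal to W₂ = Q_m(1 − T_C/T_m) = Q_H·(T_m − T_C)/T_H gives T_H − T_m = T_m − T_C, so T_m = (T_H + T_C)/2 = (837.15 + 356.48)/2 = 597 K.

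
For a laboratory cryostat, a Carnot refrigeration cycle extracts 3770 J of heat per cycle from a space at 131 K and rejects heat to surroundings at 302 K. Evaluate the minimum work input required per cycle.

W_in ≈ 4921 J

COP_R = T_C/(T_H − T_C) = 131.00/171.00 = 0.7661.
W = Q_C/COP_R = 3770/0.7661 = 4921 J.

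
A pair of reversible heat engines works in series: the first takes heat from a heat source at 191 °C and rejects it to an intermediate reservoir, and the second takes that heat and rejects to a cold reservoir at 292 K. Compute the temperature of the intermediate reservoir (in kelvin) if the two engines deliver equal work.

T_H = 191 °C → 191 + 273.15 = 464.15 K.
For reversible stages Q_m = Q_H·(T_m/T_H). Setting W₁ = Q_H(1 − T_m/T_H) equal to W₂ = Q_m(1 − T_C/T_m) = Q_H·(T_m − T_C)/T_H gives T_H − T_m = T_m − T_C, so T_m = (T_H + T_C)/2 = (464.15 + 292.00)/2 = 378 K.

T_m ≈ 378 K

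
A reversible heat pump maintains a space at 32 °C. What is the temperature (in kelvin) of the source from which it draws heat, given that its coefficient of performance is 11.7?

T_C ≈ 279 K

T_H = 32 °C → 32 + 273.15 = 305.15 K.
COP_HP = T_H/(T_H − T_C) ⇒ T_C = T_H·(COP_HP − 1)/COP_HP = 305.15 × (11.7 − 1)/11.7 = 279 K.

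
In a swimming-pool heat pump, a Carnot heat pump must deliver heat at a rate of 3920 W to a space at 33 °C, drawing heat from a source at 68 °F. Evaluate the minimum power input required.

Ẇ_in ≈ 166.5 W

T_H = 33 °C → 33 + 273.15 = 306.15 K.
T_C = 68 °F → (68 − 32) × 5/9 = 20.00 °C = 293.15 K.
COP_HP = T_H/(T_H − T_C) = 306.15/13.00 = 23.5500.
W = Q_H/COP_HP = 3920/23.5500 = 166.5 W.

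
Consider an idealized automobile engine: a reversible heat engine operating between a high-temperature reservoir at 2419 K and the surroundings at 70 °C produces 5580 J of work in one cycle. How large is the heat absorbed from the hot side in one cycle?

Q_H ≈ 6500 J

T_C = 70 °C → 70 + 273.15 = 343.15 K.
Since the cycle is reversible, η = 1 − T_C/T_H = 1 − 343.15/2419.00 = 0.8581.
Q_H = W/η = 5580/0.8581 = 6500 J.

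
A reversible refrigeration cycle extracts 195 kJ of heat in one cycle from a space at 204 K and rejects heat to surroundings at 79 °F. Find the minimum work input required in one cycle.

W_in ≈ 91.1 kJ

T_H = 79 °F → (79 − 32) × 5/9 = 26.11 °C = 299.26 K.
Carnot COP: COP_R = T_C/(T_H − T_C) = 204.00/95.26 = 2.1415.
W = Q_C/COP_R = 195/2.1415 = 91.1 kJ.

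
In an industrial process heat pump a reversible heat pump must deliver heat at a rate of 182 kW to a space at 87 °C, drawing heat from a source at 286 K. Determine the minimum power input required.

Ẇ_in ≈ 37.47 kW

T_H = 87 °C → 87 + 273.15 = 360.15 K.
Reversible heating COP: COP_HP = T_H/(T_H − T_C) = 360.15/74.15 = 4.8570.
W = Q_H/COP_HP = 182/4.8570 = 37.47 kW.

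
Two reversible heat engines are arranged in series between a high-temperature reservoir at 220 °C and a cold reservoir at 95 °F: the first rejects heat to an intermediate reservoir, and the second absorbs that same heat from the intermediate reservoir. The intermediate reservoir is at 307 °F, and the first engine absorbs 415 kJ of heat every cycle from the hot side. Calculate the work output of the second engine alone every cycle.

T_H = 220 °C → 220 + 273.15 = 493.15 K.
T_C = 95 °F → (95 − 32) × 5/9 = 35.00 °C = 308.15 K.
T_m = 307 °F → (307 − 32) × 5/9 = 152.78 °C = 425.93 K.
Heat entering the second stage: Q_m = Q_H·(T_m/T_H) = 415 × 425.93/493.15 = 358 kJ.
Second-stage efficiency η₂ = 1 − T_C/T_m = 1 − 308.15/425.93 = 0.2765, so W₂ = η₂·Q_m = 99.1 kJ.

W₂ ≈ 99.1 kJ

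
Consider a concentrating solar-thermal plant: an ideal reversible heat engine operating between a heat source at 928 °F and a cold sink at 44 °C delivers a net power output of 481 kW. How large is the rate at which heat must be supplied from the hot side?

T_H = 928 °F → (928 − 32) × 5/9 = 497.78 °C = 770.93 K.
T_C = 44 °C → 44 + 273.15 = 317.15 K.
Carnot efficiency: η = 1 − T_C/T_H = 1 − 317.15/770.93 = 0.5886.
Q_H = W/η = 481/0.5886 = 817 kW.

Q̇_H ≈ 817 kW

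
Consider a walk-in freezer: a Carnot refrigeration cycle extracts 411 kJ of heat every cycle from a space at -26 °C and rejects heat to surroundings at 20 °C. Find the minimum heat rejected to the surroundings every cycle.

T_H = 20 °C → 20 + 273.15 = 293.15 K.
T_C = -26 °C → -26 + 273.15 = 247.15 K.
For a reversible cycle Q_H/Q_C = T_H/T_C, so Q_H = Q_C·T_H/T_C = 411 × 293.15/247.15 = 487.5 kJ.

Q_H ≈ 487.5 kJ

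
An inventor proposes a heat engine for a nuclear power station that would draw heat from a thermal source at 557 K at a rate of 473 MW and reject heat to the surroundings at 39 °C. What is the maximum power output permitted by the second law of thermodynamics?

T_C = 39 °C → 39 + 273.15 = 312.15 K.
No engine can exceed the Carnot limit: η_max = 1 − T_C/T_H = 1 − 312.15/557.00 = 0.4396.
W_max = η_max · Q_H = 0.4396 × 473 = 207.9 MW.

Ẇ_max ≈ 207.9 MW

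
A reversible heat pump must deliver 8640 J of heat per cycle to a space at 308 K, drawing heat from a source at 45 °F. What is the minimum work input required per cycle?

T_C = 45 °F → (45 − 32) × 5/9 = 7.22 °C = 280.37 K.
For a reversible heat pump, COP_HP = T_H/(T_H − T_C) = 308.00/27.63 = 11.1482.
W = Q_H/COP_HP = 8640/11.1482 = 775 J.

W_in ≈ 775 J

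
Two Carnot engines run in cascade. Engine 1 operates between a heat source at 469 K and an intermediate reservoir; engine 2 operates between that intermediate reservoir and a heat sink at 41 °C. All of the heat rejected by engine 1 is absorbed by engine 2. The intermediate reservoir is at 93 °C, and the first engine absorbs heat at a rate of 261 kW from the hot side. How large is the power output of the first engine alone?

Ẇ₁ ≈ 57.2 kW

T_C = 41 °C → 41 + 273.15 = 314.15 K.
T_m = 93 °C → 93 + 273.15 = 366.15 K.
First-stage efficiency η₁ = 1 − T_m/T_H = 1 − 366.15/469.00 = 0.2193.
W₁ = η₁·Q_H = 0.2193 × 261 = 57.2 kW.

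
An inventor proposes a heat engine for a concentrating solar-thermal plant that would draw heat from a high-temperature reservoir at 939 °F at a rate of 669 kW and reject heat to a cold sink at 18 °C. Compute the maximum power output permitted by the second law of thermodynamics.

Ẇ_max ≈ 418.3 kW

T_H = 939 °F → (939 − 32) × 5/9 = 503.89 °C = 777.04 K.
T_C = 18 °C → 18 + 273.15 = 291.15 K.
No engine can exceed the Carnot limit: η_max = 1 − T_C/T_H = 1 − 291.15/777.04 = 0.6253.
W_max = η_max · Q_H = 0.6253 × 669 = 418.3 kW.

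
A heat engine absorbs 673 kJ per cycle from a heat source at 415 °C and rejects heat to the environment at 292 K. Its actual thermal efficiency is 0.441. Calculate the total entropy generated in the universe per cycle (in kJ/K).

T_H = 415 °C → 415 + 273.15 = 688.15 K.
W = η·Q_H = 0.441 × 673 = 296.8 kJ, so Q_C = Q_H − W = 376.2 kJ.
Entropy balance on the reservoirs: −Q_H/T_H = -0.9780 kJ/K, +Q_C/T_C = 1.288 kJ/K.
ΔS_univ = −Q_H/T_H + Q_C/T_C = 0.3104 kJ/K (> 0, since η = 0.441 < η_Carnot = 0.576).

ΔS_univ ≈ 0.3104 kJ/K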